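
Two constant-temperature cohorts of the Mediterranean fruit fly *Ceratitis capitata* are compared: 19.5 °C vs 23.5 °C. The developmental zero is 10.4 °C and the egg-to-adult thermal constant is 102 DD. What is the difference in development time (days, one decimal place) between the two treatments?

3.4 days

At 19.5 °C: 102 / (19.5 − 10.4) = 102 / 9.1 = 11.209 d.
At 23.5 °C: 102 / (23.5 − 10.4) = 102 / 13.1 = 7.786 d.
Difference = |11.209 − 7.786| = 3.423 ≈ 3.4 days.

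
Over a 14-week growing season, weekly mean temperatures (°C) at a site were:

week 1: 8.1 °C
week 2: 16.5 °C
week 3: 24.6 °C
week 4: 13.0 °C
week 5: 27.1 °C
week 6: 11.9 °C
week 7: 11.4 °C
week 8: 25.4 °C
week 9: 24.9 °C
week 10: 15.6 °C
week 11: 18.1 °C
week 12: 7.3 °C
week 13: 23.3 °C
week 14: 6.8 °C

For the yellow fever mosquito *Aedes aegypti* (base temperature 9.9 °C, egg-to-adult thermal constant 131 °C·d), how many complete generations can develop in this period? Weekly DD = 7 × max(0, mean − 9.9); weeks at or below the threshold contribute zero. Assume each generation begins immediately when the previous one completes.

Weekly DD (7 × max(0, T̄ − 9.9)): 0.0, 46.2, 102.9, 21.7, 120.4, 14.0, 10.5, 108.5, 105.0, 39.9, 57.4, 0.0, 93.8, 0.0.
Season total = 720.3 DD.
Complete generations = ⌊720.3 / 131⌋ = 5.

5 generations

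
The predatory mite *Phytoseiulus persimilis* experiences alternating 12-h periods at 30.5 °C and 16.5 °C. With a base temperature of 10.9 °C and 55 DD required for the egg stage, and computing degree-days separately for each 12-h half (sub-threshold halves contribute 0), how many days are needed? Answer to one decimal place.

4.4 days

Day half: max(0, 30.5 − 10.9) × 0.5 = 19.6 × 0.5 = 9.80 DD.
Night half: max(0, 16.5 − 10.9) × 0.5 = 5.6 × 0.5 = 2.80 DD.
Per 24 h: 12.60 DD/day.
Duration = 55 / 12.60 = 4.365 ≈ 4.4 days.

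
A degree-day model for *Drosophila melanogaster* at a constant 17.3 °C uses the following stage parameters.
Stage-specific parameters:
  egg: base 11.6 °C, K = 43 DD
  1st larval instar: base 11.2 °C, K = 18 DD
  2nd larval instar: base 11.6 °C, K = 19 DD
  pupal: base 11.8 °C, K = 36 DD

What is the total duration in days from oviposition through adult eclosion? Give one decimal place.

egg: 43 / (17.3 − 11.6) = 43 / 5.7 = 7.544 d.
1st larval instar: 18 / (17.3 − 11.2) = 18 / 6.1 = 2.951 d.
2nd larval instar: 19 / (17.3 − 11.6) = 19 / 5.7 = 3.333 d.
pupal: 36 / (17.3 − 11.8) = 36 / 5.5 = 6.545 d.
Sum = 20.373 ≈ 20.4 days.

20.4 days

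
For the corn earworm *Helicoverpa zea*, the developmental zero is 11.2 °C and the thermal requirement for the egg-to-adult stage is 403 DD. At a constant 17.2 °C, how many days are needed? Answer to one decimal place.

Daily accumulation = 17.2 − 11.2 = 6.0 DD/day.
Duration = 403 / 6.0 = 67.167 ≈ 67.2 days.

67.2 days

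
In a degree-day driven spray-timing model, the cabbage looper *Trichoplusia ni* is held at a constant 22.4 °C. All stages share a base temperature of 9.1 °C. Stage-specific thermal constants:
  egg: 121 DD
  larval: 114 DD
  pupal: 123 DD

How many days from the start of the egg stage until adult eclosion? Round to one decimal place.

26.9 days

Daily accumulation at 22.4 °C = 22.4 − 9.1 = 13.3 DD/day.
Total K = 121 + 114 + 123 = 358 DD.
Total duration = 358 / 13.3 = 26.917 ≈ 26.9 days.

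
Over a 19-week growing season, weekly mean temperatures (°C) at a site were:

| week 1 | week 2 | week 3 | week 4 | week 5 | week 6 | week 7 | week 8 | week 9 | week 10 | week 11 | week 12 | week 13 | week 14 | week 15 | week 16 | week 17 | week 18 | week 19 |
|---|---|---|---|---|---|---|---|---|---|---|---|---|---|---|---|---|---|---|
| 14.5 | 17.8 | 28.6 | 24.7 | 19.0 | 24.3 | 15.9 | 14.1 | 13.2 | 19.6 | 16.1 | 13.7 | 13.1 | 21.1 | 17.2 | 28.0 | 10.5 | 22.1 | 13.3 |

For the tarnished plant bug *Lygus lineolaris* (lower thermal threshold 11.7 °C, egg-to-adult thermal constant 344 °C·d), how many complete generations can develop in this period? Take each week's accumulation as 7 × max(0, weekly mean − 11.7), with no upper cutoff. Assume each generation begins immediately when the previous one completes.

2 generations

Weekly DD (7 × max(0, T̄ − 11.7)): 19.6, 42.7, 118.3, 91.0, 51.1, 88.2, 29.4, 16.8, 10.5, 55.3, 30.8, 14.0, 9.8, 65.8, 38.5, 114.1, 0.0, 72.8, 11.2.
Season total = 879.9 DD.
Complete generations = ⌊879.9 / 344⌋ = 2.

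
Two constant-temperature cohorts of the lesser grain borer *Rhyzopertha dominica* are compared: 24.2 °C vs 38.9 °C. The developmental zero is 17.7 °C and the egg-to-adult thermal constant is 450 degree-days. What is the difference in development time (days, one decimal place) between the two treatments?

48.0 days

At 24.2 °C: 450 / (24.2 − 17.7) = 450 / 6.5 = 69.231 d.
At 38.9 °C: 450 / (38.9 − 17.7) = 450 / 21.2 = 21.226 d.
Difference = |69.231 − 21.226| = 48.004 ≈ 48.0 days.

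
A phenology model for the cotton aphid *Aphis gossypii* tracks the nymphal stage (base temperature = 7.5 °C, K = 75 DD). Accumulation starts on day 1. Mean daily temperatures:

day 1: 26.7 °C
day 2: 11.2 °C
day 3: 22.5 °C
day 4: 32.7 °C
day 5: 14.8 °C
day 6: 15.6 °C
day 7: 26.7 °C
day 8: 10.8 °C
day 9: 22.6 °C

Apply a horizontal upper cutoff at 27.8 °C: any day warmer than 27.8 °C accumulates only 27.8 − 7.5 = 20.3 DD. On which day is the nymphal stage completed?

Daily DD above 7.5 °C (capped at 20.3): 19.2, 3.7, 15.0, 20.3, 7.3, 8.1, 19.2, 3.3, 15.1.
Cumulative: 19.2, 22.9, 37.9, 58.2, 65.5, 73.6, 92.8, 96.1, 111.2.
The total first reaches 75 DD on day 7.

day 7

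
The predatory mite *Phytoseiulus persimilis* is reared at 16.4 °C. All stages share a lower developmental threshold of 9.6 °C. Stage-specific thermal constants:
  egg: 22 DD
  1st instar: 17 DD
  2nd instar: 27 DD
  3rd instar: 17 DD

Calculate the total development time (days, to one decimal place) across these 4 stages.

Daily accumulation at 16.4 °C = 16.4 − 9.6 = 6.8 DD/day.
Total K = 22 + 17 + 27 + 17 = 83 DD.
Total duration = 83 / 6.8 = 12.206 ≈ 12.2 days.

12.2 days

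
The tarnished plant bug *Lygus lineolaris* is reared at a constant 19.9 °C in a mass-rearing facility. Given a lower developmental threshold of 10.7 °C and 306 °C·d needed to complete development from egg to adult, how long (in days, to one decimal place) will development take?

33.3 days

Daily accumulation = 19.9 − 10.7 = 9.2 DD/day.
Duration = 306 / 9.2 = 33.261 ≈ 33.3 days.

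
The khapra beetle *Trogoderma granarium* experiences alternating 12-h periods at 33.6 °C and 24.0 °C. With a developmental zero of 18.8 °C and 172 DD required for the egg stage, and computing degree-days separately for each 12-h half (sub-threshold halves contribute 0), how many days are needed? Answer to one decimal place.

17.2 days

Day half: max(0, 33.6 − 18.8) × 0.5 = 14.8 × 0.5 = 7.40 DD.
Night half: max(0, 24.0 − 18.8) × 0.5 = 5.2 × 0.5 = 2.60 DD.
Per 24 h: 10.00 DD/day.
Duration = 172 / 10.00 = 17.200 ≈ 17.2 days.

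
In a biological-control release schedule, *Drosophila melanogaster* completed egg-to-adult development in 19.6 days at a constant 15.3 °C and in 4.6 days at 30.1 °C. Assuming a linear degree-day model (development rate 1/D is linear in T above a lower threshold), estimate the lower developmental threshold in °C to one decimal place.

Linear rate model ⇒ the product D·(T − T_b) is constant across temperatures.
19.6·(15.3 − T_b) = 4.6·(30.1 − T_b)
T_b = (19.6·15.3 − 4.6·30.1) / (19.6 − 4.6) = 161.42 / 15.0 = 10.761 °C ≈ 10.8 °C.

10.8 °C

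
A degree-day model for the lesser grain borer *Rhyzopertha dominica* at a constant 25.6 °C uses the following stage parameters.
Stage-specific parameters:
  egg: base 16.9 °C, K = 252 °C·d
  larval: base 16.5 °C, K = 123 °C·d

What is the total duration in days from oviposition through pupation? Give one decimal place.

42.5 days

egg: 252 / (25.6 − 16.9) = 252 / 8.7 = 28.966 d.
larval: 123 / (25.6 − 16.5) = 123 / 9.1 = 13.516 d.
Sum = 42.482 ≈ 42.5 days.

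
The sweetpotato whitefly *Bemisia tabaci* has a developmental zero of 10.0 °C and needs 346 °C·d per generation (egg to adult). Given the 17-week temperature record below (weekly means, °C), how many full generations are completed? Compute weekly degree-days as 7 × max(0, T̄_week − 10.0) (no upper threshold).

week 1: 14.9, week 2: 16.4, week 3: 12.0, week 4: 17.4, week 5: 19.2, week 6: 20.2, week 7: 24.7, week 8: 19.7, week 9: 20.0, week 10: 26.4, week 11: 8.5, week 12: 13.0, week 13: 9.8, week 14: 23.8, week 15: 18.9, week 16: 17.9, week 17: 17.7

Weekly DD (7 × max(0, T̄ − 10.0)): 34.3, 44.8, 14.0, 51.8, 64.4, 71.4, 102.9, 67.9, 70.0, 114.8, 0.0, 21.0, 0.0, 96.6, 62.3, 55.3, 53.9.
Season total = 925.4 DD.
Complete generations = ⌊925.4 / 346⌋ = 2.

2 generations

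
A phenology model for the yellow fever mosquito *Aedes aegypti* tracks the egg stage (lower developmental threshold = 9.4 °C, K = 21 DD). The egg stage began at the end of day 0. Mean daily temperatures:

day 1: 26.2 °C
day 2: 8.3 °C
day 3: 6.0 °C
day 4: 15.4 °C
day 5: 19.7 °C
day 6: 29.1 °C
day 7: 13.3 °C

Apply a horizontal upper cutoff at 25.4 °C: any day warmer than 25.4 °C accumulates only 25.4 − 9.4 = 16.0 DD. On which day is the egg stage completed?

day 4

Daily DD above 9.4 °C (capped at 16.0): 16.0, 0.0, 0.0, 6.0, 10.3, 16.0, 3.9.
Cumulative: 16.0, 16.0, 16.0, 22.0, 32.3, 48.3, 52.2.
The total first reaches 21 DD on day 4.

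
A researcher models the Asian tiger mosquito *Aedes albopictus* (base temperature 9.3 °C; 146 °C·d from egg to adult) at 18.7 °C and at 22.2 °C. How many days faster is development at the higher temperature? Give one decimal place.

4.2 days

At 18.7 °C: 146 / (18.7 − 9.3) = 146 / 9.4 = 15.532 d.
At 22.2 °C: 146 / (22.2 − 9.3) = 146 / 12.9 = 11.318 d.
Difference = |15.532 − 11.318| = 4.214 ≈ 4.2 days.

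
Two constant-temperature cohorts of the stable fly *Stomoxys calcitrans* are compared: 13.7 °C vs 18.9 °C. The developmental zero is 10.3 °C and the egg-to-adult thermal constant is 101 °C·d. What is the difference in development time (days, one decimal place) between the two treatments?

18.0 days

At 13.7 °C: 101 / (13.7 − 10.3) = 101 / 3.4 = 29.706 d.
At 18.9 °C: 101 / (18.9 − 10.3) = 101 / 8.6 = 11.744 d.
Difference = |29.706 − 11.744| = 17.962 ≈ 18.0 days.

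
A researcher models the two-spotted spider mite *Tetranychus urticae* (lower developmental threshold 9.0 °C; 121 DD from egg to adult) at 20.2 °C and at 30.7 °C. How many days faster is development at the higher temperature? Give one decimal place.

5.2 days

At 20.2 °C: 121 / (20.2 − 9.0) = 121 / 11.2 = 10.804 d.
At 30.7 °C: 121 / (30.7 − 9.0) = 121 / 21.7 = 5.576 d.
Difference = |10.804 − 5.576| = 5.228 ≈ 5.2 days.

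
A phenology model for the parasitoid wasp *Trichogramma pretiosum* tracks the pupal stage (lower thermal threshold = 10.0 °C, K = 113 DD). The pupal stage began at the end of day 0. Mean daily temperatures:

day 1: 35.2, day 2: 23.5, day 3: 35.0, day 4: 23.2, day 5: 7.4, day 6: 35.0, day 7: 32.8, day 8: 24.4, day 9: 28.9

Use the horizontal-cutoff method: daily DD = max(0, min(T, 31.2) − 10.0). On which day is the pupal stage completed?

Daily DD above 10.0 °C (capped at 21.2): 21.2, 13.5, 21.2, 13.2, 0.0, 21.2, 21.2, 14.4, 18.9.
Cumulative: 21.2, 34.7, 55.9, 69.1, 69.1, 90.3, 111.5, 125.9, 144.8.
The total first reaches 113 DD on day 8.

day 8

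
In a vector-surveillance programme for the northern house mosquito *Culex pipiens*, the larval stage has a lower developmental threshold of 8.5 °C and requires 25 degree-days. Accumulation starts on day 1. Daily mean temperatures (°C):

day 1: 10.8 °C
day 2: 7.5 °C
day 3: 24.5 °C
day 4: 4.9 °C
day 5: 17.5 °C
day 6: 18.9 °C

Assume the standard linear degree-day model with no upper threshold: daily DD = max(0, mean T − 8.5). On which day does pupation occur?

Daily DD above 8.5 °C: 2.3, 0.0, 16.0, 0.0, 9.0, 10.4.
Cumulative: 2.3, 2.3, 18.3, 18.3, 27.3, 37.7.
The total first reaches 25 DD on day 5.

day 5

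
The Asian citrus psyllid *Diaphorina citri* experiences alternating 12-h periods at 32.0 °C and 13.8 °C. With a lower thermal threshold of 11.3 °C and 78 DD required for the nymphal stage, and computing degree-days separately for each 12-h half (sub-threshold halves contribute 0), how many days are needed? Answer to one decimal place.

6.7 days

Day half: max(0, 32.0 − 11.3) × 0.5 = 20.7 × 0.5 = 10.35 DD.
Night half: max(0, 13.8 − 11.3) × 0.5 = 2.5 × 0.5 = 1.25 DD.
Per 24 h: 11.60 DD/day.
Duration = 78 / 11.60 = 6.724 ≈ 6.7 days.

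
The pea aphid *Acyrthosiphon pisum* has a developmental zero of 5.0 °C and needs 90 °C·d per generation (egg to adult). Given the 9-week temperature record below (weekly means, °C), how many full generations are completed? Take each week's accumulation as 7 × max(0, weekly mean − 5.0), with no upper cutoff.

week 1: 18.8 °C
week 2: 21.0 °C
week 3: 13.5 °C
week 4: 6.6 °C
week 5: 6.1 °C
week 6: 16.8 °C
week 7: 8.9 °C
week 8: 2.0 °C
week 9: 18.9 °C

Weekly DD (7 × max(0, T̄ − 5.0)): 96.6, 112.0, 59.5, 11.2, 7.7, 82.6, 27.3, 0.0, 97.3.
Season total = 494.2 DD.
Complete generations = ⌊494.2 / 90⌋ = 5.

5 generations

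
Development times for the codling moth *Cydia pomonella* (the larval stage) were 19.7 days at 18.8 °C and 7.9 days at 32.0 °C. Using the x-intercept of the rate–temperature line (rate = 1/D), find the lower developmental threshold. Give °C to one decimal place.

10.0 °C

Under the model K = D·(T − T_b), so D₁·(T₁ − T_b) = D₂·(T₂ − T_b).
19.7·(18.8 − T_b) = 7.9·(32.0 − T_b)
T_b = (19.7·18.8 − 7.9·32.0) / (19.7 − 7.9) = 117.56 / 11.8 = 9.963 °C ≈ 10.0 °C.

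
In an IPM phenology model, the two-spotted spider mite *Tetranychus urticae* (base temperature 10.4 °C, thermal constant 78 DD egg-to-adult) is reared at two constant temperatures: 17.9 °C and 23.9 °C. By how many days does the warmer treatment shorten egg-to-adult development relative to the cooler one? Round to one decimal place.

4.6 days

At 17.9 °C: 78 / (17.9 − 10.4) = 78 / 7.5 = 10.400 d.
At 23.9 °C: 78 / (23.9 − 10.4) = 78 / 13.5 = 5.778 d.
Difference = |10.400 − 5.778| = 4.622 ≈ 4.6 days.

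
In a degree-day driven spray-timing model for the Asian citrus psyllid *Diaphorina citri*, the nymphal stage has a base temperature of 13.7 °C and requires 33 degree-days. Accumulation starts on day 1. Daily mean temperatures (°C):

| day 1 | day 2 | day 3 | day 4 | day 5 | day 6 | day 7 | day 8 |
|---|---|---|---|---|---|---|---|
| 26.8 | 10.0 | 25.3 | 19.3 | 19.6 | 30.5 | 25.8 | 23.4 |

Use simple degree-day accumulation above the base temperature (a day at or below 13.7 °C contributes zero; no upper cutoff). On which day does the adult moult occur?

day 5

Daily DD above 13.7 °C: 13.1, 0.0, 11.6, 5.6, 5.9, 16.8, 12.1, 9.7.
Cumulative: 13.1, 13.1, 24.7, 30.3, 36.2, 53.0, 65.1, 74.8.
The total first reaches 33 DD on day 5.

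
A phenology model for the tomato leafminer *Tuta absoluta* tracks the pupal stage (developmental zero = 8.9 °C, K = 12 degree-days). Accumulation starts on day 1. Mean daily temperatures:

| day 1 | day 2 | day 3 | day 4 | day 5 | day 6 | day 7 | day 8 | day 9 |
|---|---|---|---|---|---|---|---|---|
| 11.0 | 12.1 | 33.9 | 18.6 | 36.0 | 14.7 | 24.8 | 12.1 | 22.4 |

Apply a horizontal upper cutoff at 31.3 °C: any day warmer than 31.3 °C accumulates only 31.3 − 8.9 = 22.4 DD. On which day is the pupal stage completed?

day 3

Daily DD above 8.9 °C (capped at 22.4): 2.1, 3.2, 22.4, 9.7, 22.4, 5.8, 15.9, 3.2, 13.5.
Cumulative: 2.1, 5.3, 27.7, 37.4, 59.8, 65.6, 81.5, 84.7, 98.2.
The total first reaches 12 DD on day 3.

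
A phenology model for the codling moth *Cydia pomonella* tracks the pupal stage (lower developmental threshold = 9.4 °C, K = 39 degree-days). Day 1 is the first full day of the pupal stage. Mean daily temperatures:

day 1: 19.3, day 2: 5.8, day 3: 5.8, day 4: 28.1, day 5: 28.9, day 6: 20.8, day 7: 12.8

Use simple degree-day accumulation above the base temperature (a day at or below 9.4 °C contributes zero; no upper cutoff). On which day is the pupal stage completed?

day 5

Daily DD above 9.4 °C: 9.9, 0.0, 0.0, 18.7, 19.5, 11.4, 3.4.
Cumulative: 9.9, 9.9, 9.9, 28.6, 48.1, 59.5, 62.9.
The total first reaches 39 DD on day 5.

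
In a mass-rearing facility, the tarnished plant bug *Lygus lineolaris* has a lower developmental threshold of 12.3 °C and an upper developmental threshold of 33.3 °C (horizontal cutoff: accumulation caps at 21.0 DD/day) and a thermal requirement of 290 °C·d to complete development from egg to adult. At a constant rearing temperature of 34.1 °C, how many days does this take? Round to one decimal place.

Temperature 34.1 °C exceeds the upper threshold, so daily accumulation caps at 33.3 − 12.3 = 21.0 DD/day.
Duration = 290 / 21.0 = 13.810 ≈ 13.8 days.

13.8 days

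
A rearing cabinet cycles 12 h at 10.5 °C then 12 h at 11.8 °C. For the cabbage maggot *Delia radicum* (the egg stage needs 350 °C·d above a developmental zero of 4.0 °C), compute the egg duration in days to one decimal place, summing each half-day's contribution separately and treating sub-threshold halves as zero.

Day half: max(0, 10.5 − 4.0) × 0.5 = 6.5 × 0.5 = 3.25 DD.
Night half: max(0, 11.8 − 4.0) × 0.5 = 7.8 × 0.5 = 3.90 DD.
Per 24 h: 7.15 DD/day.
Duration = 350 / 7.15 = 48.951 ≈ 49.0 days.

49.0 days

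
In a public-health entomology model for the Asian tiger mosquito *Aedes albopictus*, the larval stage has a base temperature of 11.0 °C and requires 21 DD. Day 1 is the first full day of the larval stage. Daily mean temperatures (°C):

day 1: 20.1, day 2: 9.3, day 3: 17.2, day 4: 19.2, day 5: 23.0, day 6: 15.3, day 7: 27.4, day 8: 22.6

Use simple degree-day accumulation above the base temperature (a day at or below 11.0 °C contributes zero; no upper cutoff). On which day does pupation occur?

Daily DD above 11.0 °C: 9.1, 0.0, 6.2, 8.2, 12.0, 4.3, 16.4, 11.6.
Cumulative: 9.1, 9.1, 15.3, 23.5, 35.5, 39.8, 56.2, 67.8.
The total first reaches 21 DD on day 4.

day 4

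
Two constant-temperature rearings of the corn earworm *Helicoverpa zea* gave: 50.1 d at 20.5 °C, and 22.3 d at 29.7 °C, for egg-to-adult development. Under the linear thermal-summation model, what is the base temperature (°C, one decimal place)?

Equal thermal constants: D₁(T₁ − T_b) = D₂(T₂ − T_b).
50.1·(20.5 − T_b) = 22.3·(29.7 − T_b)
T_b = (50.1·20.5 − 22.3·29.7) / (50.1 − 22.3) = 364.74 / 27.8 = 13.120 °C ≈ 13.1 °C.

13.1 °C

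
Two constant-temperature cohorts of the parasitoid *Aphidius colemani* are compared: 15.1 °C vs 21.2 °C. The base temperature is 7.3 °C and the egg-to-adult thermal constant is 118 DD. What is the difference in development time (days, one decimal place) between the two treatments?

At 15.1 °C: 118 / (15.1 − 7.3) = 118 / 7.8 = 15.128 d.
At 21.2 °C: 118 / (21.2 − 7.3) = 118 / 13.9 = 8.489 d.
Difference = |15.128 − 8.489| = 6.639 ≈ 6.6 days.

6.6 days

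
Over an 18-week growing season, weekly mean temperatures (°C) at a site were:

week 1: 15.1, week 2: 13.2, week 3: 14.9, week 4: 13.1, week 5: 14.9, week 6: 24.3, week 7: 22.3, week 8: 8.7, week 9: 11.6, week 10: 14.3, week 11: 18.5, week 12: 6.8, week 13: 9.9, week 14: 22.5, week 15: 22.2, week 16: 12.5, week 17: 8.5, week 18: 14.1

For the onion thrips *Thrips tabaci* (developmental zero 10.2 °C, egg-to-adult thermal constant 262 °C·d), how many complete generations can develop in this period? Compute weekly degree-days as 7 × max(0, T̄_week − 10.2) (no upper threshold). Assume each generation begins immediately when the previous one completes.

Weekly DD (7 × max(0, T̄ − 10.2)): 34.3, 21.0, 32.9, 20.3, 32.9, 98.7, 84.7, 0.0, 9.8, 28.7, 58.1, 0.0, 0.0, 86.1, 84.0, 16.1, 0.0, 27.3.
Season total = 634.9 DD.
Complete generations = ⌊634.9 / 262⌋ = 2.

2 generations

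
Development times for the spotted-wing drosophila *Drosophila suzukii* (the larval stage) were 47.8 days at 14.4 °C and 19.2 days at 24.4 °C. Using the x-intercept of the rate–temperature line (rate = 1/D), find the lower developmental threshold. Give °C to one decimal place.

7.7 °C

Linear rate model ⇒ the product D·(T − T_b) is constant across temperatures.
47.8·(14.4 − T_b) = 19.2·(24.4 − T_b)
T_b = (47.8·14.4 − 19.2·24.4) / (47.8 − 19.2) = 219.84 / 28.6 = 7.687 °C ≈ 7.7 °C.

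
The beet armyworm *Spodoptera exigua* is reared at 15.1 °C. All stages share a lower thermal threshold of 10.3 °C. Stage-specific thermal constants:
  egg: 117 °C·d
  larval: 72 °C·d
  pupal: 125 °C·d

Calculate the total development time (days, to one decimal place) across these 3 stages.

65.4 days

Daily accumulation at 15.1 °C = 15.1 − 10.3 = 4.8 DD/day.
Total K = 117 + 72 + 125 = 314 DD.
Total duration = 314 / 4.8 = 65.417 ≈ 65.4 days.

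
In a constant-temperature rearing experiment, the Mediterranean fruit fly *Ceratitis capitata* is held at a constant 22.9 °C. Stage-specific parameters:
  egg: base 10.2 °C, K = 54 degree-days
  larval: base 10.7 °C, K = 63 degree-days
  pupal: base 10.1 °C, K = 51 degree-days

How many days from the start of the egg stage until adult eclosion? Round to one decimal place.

13.4 days

egg: 54 / (22.9 − 10.2) = 54 / 12.7 = 4.252 d.
larval: 63 / (22.9 − 10.7) = 63 / 12.2 = 5.164 d.
pupal: 51 / (22.9 − 10.1) = 51 / 12.8 = 3.984 d.
Sum = 13.400 ≈ 13.4 days.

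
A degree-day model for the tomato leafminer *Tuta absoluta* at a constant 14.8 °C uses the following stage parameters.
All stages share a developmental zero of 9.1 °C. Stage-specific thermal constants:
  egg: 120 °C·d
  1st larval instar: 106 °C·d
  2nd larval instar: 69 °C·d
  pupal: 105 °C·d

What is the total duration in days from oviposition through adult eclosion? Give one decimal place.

Daily accumulation at 14.8 °C = 14.8 − 9.1 = 5.7 DD/day.
Total K = 120 + 106 + 69 + 105 = 400 DD.
Total duration = 400 / 5.7 = 70.175 ≈ 70.2 days.

70.2 days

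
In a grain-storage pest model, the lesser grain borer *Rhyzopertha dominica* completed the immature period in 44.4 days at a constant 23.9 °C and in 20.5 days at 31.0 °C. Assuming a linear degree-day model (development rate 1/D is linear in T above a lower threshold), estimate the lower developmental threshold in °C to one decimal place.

Under the model K = D·(T − T_b), so D₁·(T₁ − T_b) = D₂·(T₂ − T_b).
44.4·(23.9 − T_b) = 20.5·(31.0 − T_b)
T_b = (44.4·23.9 − 20.5·31.0) / (44.4 − 20.5) = 425.66 / 23.9 = 17.810 °C ≈ 17.8 °C.

17.8 °C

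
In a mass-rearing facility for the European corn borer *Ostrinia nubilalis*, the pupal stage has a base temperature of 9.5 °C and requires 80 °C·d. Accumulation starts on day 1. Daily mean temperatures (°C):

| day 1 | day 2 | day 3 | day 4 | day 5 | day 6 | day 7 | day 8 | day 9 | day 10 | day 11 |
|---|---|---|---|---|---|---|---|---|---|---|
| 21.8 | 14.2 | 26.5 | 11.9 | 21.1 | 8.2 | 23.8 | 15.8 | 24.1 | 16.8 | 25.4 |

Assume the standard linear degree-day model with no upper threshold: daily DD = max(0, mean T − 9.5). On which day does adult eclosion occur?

Daily DD above 9.5 °C: 12.3, 4.7, 17.0, 2.4, 11.6, 0.0, 14.3, 6.3, 14.6, 7.3, 15.9.
Cumulative: 12.3, 17.0, 34.0, 36.4, 48.0, 48.0, 62.3, 68.6, 83.2, 90.5, 106.4.
The total first reaches 80 DD on day 9.

day 9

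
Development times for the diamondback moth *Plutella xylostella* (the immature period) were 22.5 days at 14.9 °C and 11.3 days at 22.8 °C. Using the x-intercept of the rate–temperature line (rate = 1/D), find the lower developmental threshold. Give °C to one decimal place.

6.9 °C

Equal thermal constants: D₁(T₁ − T_b) = D₂(T₂ − T_b).
22.5·(14.9 − T_b) = 11.3·(22.8 − T_b)
T_b = (22.5·14.9 − 11.3·22.8) / (22.5 − 11.3) = 77.61 / 11.2 = 6.929 °C ≈ 6.9 °C.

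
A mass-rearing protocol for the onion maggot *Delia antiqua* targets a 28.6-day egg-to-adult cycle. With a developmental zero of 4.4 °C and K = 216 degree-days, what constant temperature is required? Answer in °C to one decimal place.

Required daily accumulation = 216 / 28.6 = 7.552 DD/day.
T = T_base + 7.552 = 4.4 + 7.552 = 11.952 ≈ 12.0 °C.

12.0 °C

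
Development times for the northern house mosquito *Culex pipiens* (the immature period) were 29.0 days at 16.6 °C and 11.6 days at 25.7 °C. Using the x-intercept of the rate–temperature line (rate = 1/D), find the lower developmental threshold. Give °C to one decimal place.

Equal thermal constants: D₁(T₁ − T_b) = D₂(T₂ − T_b).
29.0·(16.6 − T_b) = 11.6·(25.7 − T_b)
T_b = (29.0·16.6 − 11.6·25.7) / (29.0 − 11.6) = 183.28 / 17.4 = 10.533 °C ≈ 10.5 °C.

10.5 °C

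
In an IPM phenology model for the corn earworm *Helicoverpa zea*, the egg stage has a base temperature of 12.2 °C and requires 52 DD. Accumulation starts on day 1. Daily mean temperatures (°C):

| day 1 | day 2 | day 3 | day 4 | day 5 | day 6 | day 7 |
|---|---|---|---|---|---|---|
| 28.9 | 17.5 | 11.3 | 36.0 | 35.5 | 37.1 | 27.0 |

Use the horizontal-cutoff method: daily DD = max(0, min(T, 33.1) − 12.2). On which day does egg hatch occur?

Daily DD above 12.2 °C (capped at 20.9): 16.7, 5.3, 0.0, 20.9, 20.9, 20.9, 14.8.
Cumulative: 16.7, 22.0, 22.0, 42.9, 63.8, 84.7, 99.5.
The total first reaches 52 DD on day 5.

day 5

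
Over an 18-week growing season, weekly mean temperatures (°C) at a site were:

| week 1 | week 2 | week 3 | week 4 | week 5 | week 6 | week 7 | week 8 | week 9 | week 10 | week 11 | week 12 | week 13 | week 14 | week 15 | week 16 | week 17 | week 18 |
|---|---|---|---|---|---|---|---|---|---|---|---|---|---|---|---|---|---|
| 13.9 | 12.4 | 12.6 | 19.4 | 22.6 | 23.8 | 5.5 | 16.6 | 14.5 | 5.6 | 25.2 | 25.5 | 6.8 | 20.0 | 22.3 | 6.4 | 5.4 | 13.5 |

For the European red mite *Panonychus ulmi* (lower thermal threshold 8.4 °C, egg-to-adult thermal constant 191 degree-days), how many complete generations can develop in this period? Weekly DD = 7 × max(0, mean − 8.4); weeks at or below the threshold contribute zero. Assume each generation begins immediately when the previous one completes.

4 generations

Weekly DD (7 × max(0, T̄ − 8.4)): 38.5, 28.0, 29.4, 77.0, 99.4, 107.8, 0.0, 57.4, 42.7, 0.0, 117.6, 119.7, 0.0, 81.2, 97.3, 0.0, 0.0, 35.7.
Season total = 931.7 DD.
Complete generations = ⌊931.7 / 191⌋ = 4.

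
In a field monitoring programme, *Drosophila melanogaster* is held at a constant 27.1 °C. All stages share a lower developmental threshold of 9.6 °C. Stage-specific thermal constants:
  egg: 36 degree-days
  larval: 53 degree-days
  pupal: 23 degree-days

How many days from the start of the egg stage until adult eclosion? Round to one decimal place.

6.4 days

Daily accumulation at 27.1 °C = 27.1 − 9.6 = 17.5 DD/day.
Total K = 36 + 53 + 23 = 112 DD.
Total duration = 112 / 17.5 = 6.400 ≈ 6.4 days.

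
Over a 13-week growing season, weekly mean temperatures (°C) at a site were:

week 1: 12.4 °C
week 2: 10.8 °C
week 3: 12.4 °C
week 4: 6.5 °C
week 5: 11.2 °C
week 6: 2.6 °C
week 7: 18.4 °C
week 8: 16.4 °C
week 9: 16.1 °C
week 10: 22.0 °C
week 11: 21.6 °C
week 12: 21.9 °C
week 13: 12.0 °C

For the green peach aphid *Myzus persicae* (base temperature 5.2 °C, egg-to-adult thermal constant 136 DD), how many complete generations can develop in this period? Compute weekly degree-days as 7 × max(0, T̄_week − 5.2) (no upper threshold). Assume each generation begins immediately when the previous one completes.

Weekly DD (7 × max(0, T̄ − 5.2)): 50.4, 39.2, 50.4, 9.1, 42.0, 0.0, 92.4, 78.4, 76.3, 117.6, 114.8, 116.9, 47.6.
Season total = 835.1 DD.
Complete generations = ⌊835.1 / 136⌋ = 6.

6 generations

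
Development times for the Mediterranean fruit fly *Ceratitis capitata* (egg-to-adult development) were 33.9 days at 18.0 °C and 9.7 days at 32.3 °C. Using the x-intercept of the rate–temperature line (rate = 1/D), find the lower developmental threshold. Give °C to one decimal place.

12.3 °C

Under the model K = D·(T − T_b), so D₁·(T₁ − T_b) = D₂·(T₂ − T_b).
33.9·(18.0 − T_b) = 9.7·(32.3 − T_b)
T_b = (33.9·18.0 − 9.7·32.3) / (33.9 − 9.7) = 296.89 / 24.2 = 12.268 °C ≈ 12.3 °C.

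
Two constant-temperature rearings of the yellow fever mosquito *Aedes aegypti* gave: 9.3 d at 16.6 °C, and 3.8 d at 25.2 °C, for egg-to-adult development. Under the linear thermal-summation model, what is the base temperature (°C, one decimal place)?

10.7 °C

Under the model K = D·(T − T_b), so D₁·(T₁ − T_b) = D₂·(T₂ − T_b).
9.3·(16.6 − T_b) = 3.8·(25.2 − T_b)
T_b = (9.3·16.6 − 3.8·25.2) / (9.3 − 3.8) = 58.62 / 5.5 = 10.658 °C ≈ 10.7 °C.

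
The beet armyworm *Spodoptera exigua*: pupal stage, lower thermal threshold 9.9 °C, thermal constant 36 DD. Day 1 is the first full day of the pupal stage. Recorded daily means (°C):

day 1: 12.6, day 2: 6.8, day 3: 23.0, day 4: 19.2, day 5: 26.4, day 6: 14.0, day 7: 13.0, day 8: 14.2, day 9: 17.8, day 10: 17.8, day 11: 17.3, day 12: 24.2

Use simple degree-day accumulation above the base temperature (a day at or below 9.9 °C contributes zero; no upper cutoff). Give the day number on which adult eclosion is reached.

day 5

Daily DD above 9.9 °C: 2.7, 0.0, 13.1, 9.3, 16.5, 4.1, 3.1, 4.3, 7.9, 7.9, 7.4, 14.3.
Cumulative: 2.7, 2.7, 15.8, 25.1, 41.6, 45.7, 48.8, 53.1, 61.0, 68.9, 76.3, 90.6.
The total first reaches 36 DD on day 5.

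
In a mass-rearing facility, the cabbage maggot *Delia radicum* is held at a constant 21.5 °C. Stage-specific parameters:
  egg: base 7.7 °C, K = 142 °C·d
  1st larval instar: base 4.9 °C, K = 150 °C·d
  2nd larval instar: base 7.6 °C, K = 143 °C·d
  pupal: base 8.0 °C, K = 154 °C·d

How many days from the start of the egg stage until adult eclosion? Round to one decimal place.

egg: 142 / (21.5 − 7.7) = 142 / 13.8 = 10.290 d.
1st larval instar: 150 / (21.5 − 4.9) = 150 / 16.6 = 9.036 d.
2nd larval instar: 143 / (21.5 − 7.6) = 143 / 13.9 = 10.288 d.
pupal: 154 / (21.5 − 8.0) = 154 / 13.5 = 11.407 d.
Sum = 41.021 ≈ 41.0 days.

41.0 days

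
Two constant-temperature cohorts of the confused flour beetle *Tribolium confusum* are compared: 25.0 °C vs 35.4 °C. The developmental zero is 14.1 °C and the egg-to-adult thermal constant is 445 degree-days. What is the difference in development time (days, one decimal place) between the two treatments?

19.9 days

At 25.0 °C: 445 / (25.0 − 14.1) = 445 / 10.9 = 40.826 d.
At 35.4 °C: 445 / (35.4 − 14.1) = 445 / 21.3 = 20.892 d.
Difference = |40.826 − 20.892| = 19.934 ≈ 19.9 days.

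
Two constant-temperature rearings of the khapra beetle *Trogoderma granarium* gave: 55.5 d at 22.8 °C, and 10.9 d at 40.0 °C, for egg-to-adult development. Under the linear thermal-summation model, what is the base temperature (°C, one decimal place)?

Equal thermal constants: D₁(T₁ − T_b) = D₂(T₂ − T_b).
55.5·(22.8 − T_b) = 10.9·(40.0 − T_b)
T_b = (55.5·22.8 − 10.9·40.0) / (55.5 − 10.9) = 829.40 / 44.6 = 18.596 °C ≈ 18.6 °C.

18.6 °C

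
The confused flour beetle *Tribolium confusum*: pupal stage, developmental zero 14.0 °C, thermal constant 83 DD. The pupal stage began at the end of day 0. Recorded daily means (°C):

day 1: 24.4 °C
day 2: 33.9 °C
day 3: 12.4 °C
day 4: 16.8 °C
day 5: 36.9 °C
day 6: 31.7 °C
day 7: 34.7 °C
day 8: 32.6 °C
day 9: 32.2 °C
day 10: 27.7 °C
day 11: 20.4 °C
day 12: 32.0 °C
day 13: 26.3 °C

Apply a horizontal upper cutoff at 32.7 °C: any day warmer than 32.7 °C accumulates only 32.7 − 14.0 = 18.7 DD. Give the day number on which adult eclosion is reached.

day 7

Daily DD above 14.0 °C (capped at 18.7): 10.4, 18.7, 0.0, 2.8, 18.7, 17.7, 18.7, 18.6, 18.2, 13.7, 6.4, 18.0, 12.3.
Cumulative: 10.4, 29.1, 29.1, 31.9, 50.6, 68.3, 87.0, 105.6, 123.8, 137.5, 143.9, 161.9, 174.2.
The total first reaches 83 DD on day 7.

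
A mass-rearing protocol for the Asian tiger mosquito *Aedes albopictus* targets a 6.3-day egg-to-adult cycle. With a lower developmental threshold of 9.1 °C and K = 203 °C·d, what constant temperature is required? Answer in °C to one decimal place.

41.3 °C

Required daily accumulation = 203 / 6.3 = 32.222 DD/day.
T = T_base + 32.222 = 9.1 + 32.222 = 41.322 ≈ 41.3 °C.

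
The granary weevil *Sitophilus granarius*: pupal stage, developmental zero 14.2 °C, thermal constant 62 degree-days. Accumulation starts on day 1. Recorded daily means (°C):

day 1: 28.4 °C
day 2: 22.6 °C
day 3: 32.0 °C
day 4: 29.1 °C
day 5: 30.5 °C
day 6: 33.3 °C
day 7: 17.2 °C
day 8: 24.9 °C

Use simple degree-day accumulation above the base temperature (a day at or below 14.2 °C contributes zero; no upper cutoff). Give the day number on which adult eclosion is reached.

day 5

Daily DD above 14.2 °C: 14.2, 8.4, 17.8, 14.9, 16.3, 19.1, 3.0, 10.7.
Cumulative: 14.2, 22.6, 40.4, 55.3, 71.6, 90.7, 93.7, 104.4.
The total first reaches 62 DD on day 5.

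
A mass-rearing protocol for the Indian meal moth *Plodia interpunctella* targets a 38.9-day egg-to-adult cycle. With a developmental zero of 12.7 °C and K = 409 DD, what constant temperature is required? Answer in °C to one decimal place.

23.2 °C

Required daily accumulation = 409 / 38.9 = 10.514 DD/day.
T = T_base + 10.514 = 12.7 + 10.514 = 23.214 ≈ 23.2 °C.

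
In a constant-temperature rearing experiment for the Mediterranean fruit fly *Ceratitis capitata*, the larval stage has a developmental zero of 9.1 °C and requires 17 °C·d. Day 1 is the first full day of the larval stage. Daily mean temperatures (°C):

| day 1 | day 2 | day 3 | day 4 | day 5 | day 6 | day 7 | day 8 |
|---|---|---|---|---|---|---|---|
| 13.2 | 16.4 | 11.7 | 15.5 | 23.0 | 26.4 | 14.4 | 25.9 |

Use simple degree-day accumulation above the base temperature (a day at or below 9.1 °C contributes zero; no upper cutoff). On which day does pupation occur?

Daily DD above 9.1 °C: 4.1, 7.3, 2.6, 6.4, 13.9, 17.3, 5.3, 16.8.
Cumulative: 4.1, 11.4, 14.0, 20.4, 34.3, 51.6, 56.9, 73.7.
The total first reaches 17 DD on day 4.

day 4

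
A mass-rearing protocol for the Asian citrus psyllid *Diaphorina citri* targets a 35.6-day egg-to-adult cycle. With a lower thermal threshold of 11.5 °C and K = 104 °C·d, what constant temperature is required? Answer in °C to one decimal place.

14.4 °C

Required daily accumulation = 104 / 35.6 = 2.921 DD/day.
T = T_base + 2.921 = 11.5 + 2.921 = 14.421 ≈ 14.4 °C.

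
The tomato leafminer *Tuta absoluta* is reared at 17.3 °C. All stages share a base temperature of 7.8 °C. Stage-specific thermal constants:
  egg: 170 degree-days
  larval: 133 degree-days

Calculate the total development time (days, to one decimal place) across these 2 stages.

31.9 days

Daily accumulation at 17.3 °C = 17.3 − 7.8 = 9.5 DD/day.
Total K = 170 + 133 = 303 DD.
Total duration = 303 / 9.5 = 31.895 ≈ 31.9 days.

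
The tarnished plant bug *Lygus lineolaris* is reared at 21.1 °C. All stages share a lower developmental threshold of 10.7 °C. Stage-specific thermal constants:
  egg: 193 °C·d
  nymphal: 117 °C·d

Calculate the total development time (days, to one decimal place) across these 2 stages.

29.8 days

Daily accumulation at 21.1 °C = 21.1 − 10.7 = 10.4 DD/day.
Total K = 193 + 117 = 310 DD.
Total duration = 310 / 10.4 = 29.808 ≈ 29.8 days.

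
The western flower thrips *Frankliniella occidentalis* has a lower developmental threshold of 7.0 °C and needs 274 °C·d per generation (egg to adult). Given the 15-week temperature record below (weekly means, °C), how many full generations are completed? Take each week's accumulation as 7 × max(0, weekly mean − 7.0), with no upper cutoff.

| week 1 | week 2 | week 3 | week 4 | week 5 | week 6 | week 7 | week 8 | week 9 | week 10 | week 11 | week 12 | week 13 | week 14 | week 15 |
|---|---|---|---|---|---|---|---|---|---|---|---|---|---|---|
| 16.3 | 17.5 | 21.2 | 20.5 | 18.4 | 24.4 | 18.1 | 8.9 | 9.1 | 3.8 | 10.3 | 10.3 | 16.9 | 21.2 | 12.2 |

Weekly DD (7 × max(0, T̄ − 7.0)): 65.1, 73.5, 99.4, 94.5, 79.8, 121.8, 77.7, 13.3, 14.7, 0.0, 23.1, 23.1, 69.3, 99.4, 36.4.
Season total = 891.1 DD.
Complete generations = ⌊891.1 / 274⌋ = 3.

3 generations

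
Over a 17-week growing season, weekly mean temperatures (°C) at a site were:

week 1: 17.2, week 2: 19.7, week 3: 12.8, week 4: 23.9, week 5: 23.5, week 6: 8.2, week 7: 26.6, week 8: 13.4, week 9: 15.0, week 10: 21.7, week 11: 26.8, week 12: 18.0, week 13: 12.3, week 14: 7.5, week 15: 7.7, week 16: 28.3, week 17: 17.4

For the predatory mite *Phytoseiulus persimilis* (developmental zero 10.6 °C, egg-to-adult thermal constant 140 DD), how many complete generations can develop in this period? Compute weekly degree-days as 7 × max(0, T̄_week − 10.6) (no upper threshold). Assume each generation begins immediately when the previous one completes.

Weekly DD (7 × max(0, T̄ − 10.6)): 46.2, 63.7, 15.4, 93.1, 90.3, 0.0, 112.0, 19.6, 30.8, 77.7, 113.4, 51.8, 11.9, 0.0, 0.0, 123.9, 47.6.
Season total = 897.4 DD.
Complete generations = ⌊897.4 / 140⌋ = 6.

6 generations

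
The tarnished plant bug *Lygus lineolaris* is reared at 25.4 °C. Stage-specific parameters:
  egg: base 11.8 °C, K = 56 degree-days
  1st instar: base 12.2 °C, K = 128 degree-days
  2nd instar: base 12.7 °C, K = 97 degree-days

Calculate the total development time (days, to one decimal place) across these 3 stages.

21.5 days

egg: 56 / (25.4 − 11.8) = 56 / 13.6 = 4.118 d.
1st instar: 128 / (25.4 − 12.2) = 128 / 13.2 = 9.697 d.
2nd instar: 97 / (25.4 − 12.7) = 97 / 12.7 = 7.638 d.
Sum = 21.452 ≈ 21.5 days.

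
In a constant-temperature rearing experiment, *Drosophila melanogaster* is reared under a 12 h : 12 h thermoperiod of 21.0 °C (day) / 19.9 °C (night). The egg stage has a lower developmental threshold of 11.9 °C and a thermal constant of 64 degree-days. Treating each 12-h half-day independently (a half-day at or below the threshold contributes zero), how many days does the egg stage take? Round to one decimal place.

Day half: max(0, 21.0 − 11.9) × 0.5 = 9.1 × 0.5 = 4.55 DD.
Night half: max(0, 19.9 − 11.9) × 0.5 = 8.0 × 0.5 = 4.00 DD.
Per 24 h: 8.55 DD/day.
Duration = 64 / 8.55 = 7.485 ≈ 7.5 days.

7.5 days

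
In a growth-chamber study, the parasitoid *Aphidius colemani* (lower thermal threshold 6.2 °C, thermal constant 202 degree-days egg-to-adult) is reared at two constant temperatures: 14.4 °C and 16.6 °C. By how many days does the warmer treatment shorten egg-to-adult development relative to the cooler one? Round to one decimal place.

5.2 days

At 14.4 °C: 202 / (14.4 − 6.2) = 202 / 8.2 = 24.634 d.
At 16.6 °C: 202 / (16.6 − 6.2) = 202 / 10.4 = 19.423 d.
Difference = |24.634 − 19.423| = 5.211 ≈ 5.2 days.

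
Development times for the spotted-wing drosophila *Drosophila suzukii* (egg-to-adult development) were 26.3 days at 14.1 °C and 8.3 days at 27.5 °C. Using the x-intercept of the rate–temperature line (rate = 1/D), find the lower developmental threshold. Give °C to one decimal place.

Equal thermal constants: D₁(T₁ − T_b) = D₂(T₂ − T_b).
26.3·(14.1 − T_b) = 8.3·(27.5 − T_b)
T_b = (26.3·14.1 − 8.3·27.5) / (26.3 − 8.3) = 142.58 / 18.0 = 7.921 °C ≈ 7.9 °C.

7.9 °C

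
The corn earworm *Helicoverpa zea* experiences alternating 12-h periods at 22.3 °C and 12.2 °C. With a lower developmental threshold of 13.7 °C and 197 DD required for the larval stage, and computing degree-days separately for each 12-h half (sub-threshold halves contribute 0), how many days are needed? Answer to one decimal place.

45.8 days

Day half: max(0, 22.3 − 13.7) × 0.5 = 8.6 × 0.5 = 4.30 DD.
Night half: max(0, 12.2 − 13.7) × 0.5 = 0.0 × 0.5 = 0.00 DD.
Per 24 h: 4.30 DD/day.
Duration = 197 / 4.30 = 45.814 ≈ 45.8 days.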